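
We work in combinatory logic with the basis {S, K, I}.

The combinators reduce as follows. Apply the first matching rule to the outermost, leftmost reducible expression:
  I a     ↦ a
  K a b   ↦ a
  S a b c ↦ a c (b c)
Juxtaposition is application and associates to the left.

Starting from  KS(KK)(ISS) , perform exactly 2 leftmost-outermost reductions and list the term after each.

  start: KS(KK)(ISS)
  →1  S(ISS)
  →2  S(SS)

Answer: after 2 steps: S(SS)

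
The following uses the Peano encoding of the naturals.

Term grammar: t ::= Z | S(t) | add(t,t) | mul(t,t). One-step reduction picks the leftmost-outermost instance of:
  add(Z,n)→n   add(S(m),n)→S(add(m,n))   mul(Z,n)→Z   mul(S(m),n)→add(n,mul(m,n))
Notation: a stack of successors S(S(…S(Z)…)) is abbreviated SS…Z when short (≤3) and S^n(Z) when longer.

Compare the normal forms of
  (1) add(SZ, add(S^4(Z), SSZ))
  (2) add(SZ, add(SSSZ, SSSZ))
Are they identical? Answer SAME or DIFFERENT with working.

Term A:
  start: add(SZ, add(S^4(Z), SSZ))
  [1] S(add(Z, add(S^4(Z), SSZ)))
  [2] S(add(S^4(Z), SSZ))
  [3] S(S(add(SSSZ, SSZ)))
  [4] S(S(S(add(SSZ, SSZ))))
  [5] S(S(S(S(add(SZ, SSZ)))))
  [6] S(S(S(S(S(add(Z, SSZ))))))
  [7] S^7(Z)

Term B:
  start: add(SZ, add(SSSZ, SSSZ))
  [1] S(add(Z, add(SSSZ, SSSZ)))
  [2] S(add(SSSZ, SSSZ))
  [3] S(S(add(SSZ, SSSZ)))
  [4] S(S(S(add(SZ, SSSZ))))
  [5] S(S(S(S(add(Z, SSSZ)))))
  [6] S^7(Z)

Answer: SAME — A ⇓ S^7(Z), B ⇓ S^7(Z)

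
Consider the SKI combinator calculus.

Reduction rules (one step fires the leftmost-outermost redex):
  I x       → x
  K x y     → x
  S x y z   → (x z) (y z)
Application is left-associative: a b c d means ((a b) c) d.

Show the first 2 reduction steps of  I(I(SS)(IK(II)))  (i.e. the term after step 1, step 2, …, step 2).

Answer: after 2 steps: SS(IK(II))

Derivation:
  start: I(I(SS)(IK(II)))
  [1] I(SS)(IK(II))
  [2] SS(IK(II))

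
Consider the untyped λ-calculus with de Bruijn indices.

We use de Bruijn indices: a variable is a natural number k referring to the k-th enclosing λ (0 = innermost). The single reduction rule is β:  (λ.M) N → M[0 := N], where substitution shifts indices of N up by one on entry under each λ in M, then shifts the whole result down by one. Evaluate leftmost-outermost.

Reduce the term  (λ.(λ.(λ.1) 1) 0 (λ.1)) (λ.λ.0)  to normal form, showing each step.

  start: (λ.(λ.(λ.1) 1) 0 (λ.1)) (λ.λ.0)
  →1  (λ.(λ.1) (λ.λ.0)) (λ.λ.0) (λ.λ.λ.0)
  →2  (λ.λ.λ.0) (λ.λ.0) (λ.λ.λ.0)
  →3  (λ.λ.0) (λ.λ.λ.0)
  →4  λ.0

Answer: normal form = λ.0  (in 4 steps)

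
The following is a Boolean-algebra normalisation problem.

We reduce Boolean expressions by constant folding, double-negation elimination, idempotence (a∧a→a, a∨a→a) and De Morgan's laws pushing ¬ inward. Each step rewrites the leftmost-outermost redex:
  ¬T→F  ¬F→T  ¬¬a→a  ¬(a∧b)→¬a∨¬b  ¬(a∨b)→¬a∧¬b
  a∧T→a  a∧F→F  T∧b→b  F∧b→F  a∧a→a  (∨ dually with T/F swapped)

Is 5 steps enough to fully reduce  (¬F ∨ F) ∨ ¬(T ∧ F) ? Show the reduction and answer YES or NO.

Answer: YES — reaches normal form T in 3 ≤ 5 steps

Working:
  start: (¬F ∨ F) ∨ ¬(T ∧ F)
  →1  ¬F ∨ ¬(T ∧ F)
  →2  T ∨ ¬(T ∧ F)
  →3  T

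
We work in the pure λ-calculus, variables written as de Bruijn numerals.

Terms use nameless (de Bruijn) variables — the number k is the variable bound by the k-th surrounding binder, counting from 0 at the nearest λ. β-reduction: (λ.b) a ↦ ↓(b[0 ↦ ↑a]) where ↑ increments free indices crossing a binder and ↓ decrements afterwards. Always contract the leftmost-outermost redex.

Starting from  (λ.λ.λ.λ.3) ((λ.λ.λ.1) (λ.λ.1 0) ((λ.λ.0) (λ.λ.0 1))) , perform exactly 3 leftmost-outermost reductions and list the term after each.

Answer: after 3 steps: λ.λ.λ.λ.(λ.λ.0) (λ.λ.0 1)

Working:
  start: (λ.λ.λ.λ.3) ((λ.λ.λ.1) (λ.λ.1 0) ((λ.λ.0) (λ.λ.0 1)))
  step 1: λ.λ.λ.(λ.λ.λ.1) (λ.λ.1 0) ((λ.λ.0) (λ.λ.0 1))
  step 2: λ.λ.λ.(λ.λ.1) ((λ.λ.0) (λ.λ.0 1))
  step 3: λ.λ.λ.λ.(λ.λ.0) (λ.λ.0 1)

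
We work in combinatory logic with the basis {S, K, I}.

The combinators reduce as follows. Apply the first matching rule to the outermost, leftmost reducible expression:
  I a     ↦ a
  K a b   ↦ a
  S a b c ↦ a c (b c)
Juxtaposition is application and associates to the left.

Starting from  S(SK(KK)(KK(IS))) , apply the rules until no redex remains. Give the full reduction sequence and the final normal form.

  start: S(SK(KK)(KK(IS)))
  →1  S(K(KK(IS))(KK(KK(IS))))
  →2  S(KK(IS))
  →3  SK

Answer: normal form = SK  (in 3 steps)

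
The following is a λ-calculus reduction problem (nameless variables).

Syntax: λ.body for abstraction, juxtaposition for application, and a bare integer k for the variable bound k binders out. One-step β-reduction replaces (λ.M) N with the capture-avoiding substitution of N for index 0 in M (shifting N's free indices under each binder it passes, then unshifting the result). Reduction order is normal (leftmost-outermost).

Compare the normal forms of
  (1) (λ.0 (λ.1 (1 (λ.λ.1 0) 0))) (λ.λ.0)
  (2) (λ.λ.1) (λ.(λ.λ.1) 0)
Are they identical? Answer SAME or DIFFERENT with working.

Term A:
  start: (λ.0 (λ.1 (1 (λ.λ.1 0) 0))) (λ.λ.0)
  step 1: (λ.λ.0) (λ.(λ.λ.0) ((λ.λ.0) (λ.λ.1 0) 0))
  step 2: λ.0

Term B:
  start: (λ.λ.1) (λ.(λ.λ.1) 0)
  step 1: λ.λ.(λ.λ.1) 0
  step 2: λ.λ.λ.1

Answer: DIFFERENT — A ⇓ λ.0, B ⇓ λ.λ.λ.1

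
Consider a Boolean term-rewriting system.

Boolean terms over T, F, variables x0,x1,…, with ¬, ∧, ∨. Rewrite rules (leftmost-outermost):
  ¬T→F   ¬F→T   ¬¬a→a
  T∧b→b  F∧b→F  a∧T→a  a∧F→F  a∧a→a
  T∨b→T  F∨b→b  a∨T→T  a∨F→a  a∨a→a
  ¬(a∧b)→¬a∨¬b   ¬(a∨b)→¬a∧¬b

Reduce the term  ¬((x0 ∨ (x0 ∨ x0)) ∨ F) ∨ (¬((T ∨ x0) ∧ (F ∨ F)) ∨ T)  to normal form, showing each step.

  start: ¬((x0 ∨ (x0 ∨ x0)) ∨ F) ∨ (¬((T ∨ x0) ∧ (F ∨ F)) ∨ T)
  step 1: (¬(x0 ∨ (x0 ∨ x0)) ∧ ¬F) ∨ (¬((T ∨ x0) ∧ (F ∨ F)) ∨ T)
  step 2: ((¬x0 ∧ ¬(x0 ∨ x0)) ∧ ¬F) ∨ (¬((T ∨ x0) ∧ (F ∨ F)) ∨ T)
  step 3: ((¬x0 ∧ (¬x0 ∧ ¬x0)) ∧ ¬F) ∨ (¬((T ∨ x0) ∧ (F ∨ F)) ∨ T)
  step 4: ((¬x0 ∧ ¬x0) ∧ ¬F) ∨ (¬((T ∨ x0) ∧ (F ∨ F)) ∨ T)
  step 5: (¬x0 ∧ ¬F) ∨ (¬((T ∨ x0) ∧ (F ∨ F)) ∨ T)
  step 6: (¬x0 ∧ T) ∨ (¬((T ∨ x0) ∧ (F ∨ F)) ∨ T)
  step 7: ¬x0 ∨ (¬((T ∨ x0) ∧ (F ∨ F)) ∨ T)
  step 8: ¬x0 ∨ T
  step 9: T

Answer: normal form = T  (in 9 steps)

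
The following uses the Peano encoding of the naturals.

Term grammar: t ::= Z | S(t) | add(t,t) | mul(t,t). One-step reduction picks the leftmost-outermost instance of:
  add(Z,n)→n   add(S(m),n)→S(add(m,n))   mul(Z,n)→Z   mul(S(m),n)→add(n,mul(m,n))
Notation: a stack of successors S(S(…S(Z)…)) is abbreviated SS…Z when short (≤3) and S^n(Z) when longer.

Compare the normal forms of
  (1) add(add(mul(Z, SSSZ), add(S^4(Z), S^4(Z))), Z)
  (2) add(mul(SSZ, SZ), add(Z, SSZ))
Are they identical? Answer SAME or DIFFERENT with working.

Term A:
  start: add(add(mul(Z, SSSZ), add(S^4(Z), S^4(Z))), Z)
  step 1: add(add(Z, add(S^4(Z), S^4(Z))), Z)
  step 2: add(add(S^4(Z), S^4(Z)), Z)
  step 3: add(S(add(SSSZ, S^4(Z))), Z)
  step 4: S(add(add(SSSZ, S^4(Z)), Z))
  step 5: S(add(S(add(SSZ, S^4(Z))), Z))
  step 6: S(S(add(add(SSZ, S^4(Z)), Z)))
  step 7: S(S(add(S(add(SZ, S^4(Z))), Z)))
  step 8: S(S(S(add(add(SZ, S^4(Z)), Z))))
  step 9: S(S(S(add(S(add(Z, S^4(Z))), Z))))
  step 10: S(S(S(S(add(add(Z, S^4(Z)), Z)))))
  step 11: S(S(S(S(add(S^4(Z), Z)))))
  step 12: S(S(S(S(S(add(SSSZ, Z))))))
  step 13: S(S(S(S(S(S(add(SSZ, Z)))))))
  step 14: S(S(S(S(S(S(S(add(SZ, Z))))))))
  step 15: S(S(S(S(S(S(S(S(add(Z, Z)))))))))
  step 16: S^8(Z)

Term B:
  start: add(mul(SSZ, SZ), add(Z, SSZ))
  step 1: add(add(SZ, mul(SZ, SZ)), add(Z, SSZ))
  step 2: add(S(add(Z, mul(SZ, SZ))), add(Z, SSZ))
  step 3: S(add(add(Z, mul(SZ, SZ)), add(Z, SSZ)))
  step 4: S(add(mul(SZ, SZ), add(Z, SSZ)))
  step 5: S(add(add(SZ, mul(Z, SZ)), add(Z, SSZ)))
  step 6: S(add(S(add(Z, mul(Z, SZ))), add(Z, SSZ)))
  step 7: S(S(add(add(Z, mul(Z, SZ)), add(Z, SSZ))))
  step 8: S(S(add(mul(Z, SZ), add(Z, SSZ))))
  step 9: S(S(add(Z, add(Z, SSZ))))
  step 10: S(S(add(Z, SSZ)))
  step 11: S^4(Z)

Answer: DIFFERENT — A ⇓ S^8(Z), B ⇓ S^4(Z)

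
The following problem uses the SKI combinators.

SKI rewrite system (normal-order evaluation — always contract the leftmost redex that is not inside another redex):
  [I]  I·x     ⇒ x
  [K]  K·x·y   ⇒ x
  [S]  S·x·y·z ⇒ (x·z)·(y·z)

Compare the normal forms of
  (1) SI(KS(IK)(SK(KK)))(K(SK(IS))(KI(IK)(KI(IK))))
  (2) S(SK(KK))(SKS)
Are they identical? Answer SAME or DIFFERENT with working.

Answer: SAME — A ⇓ S(SK(KK))(SKS), B ⇓ S(SK(KK))(SKS)

Working:
Term A:
  start: SI(KS(IK)(SK(KK)))(K(SK(IS))(KI(IK)(KI(IK))))
  step 1: I(K(SK(IS))(KI(IK)(KI(IK))))(KS(IK)(SK(KK))(K(SK(IS))(KI(IK)(KI(IK)))))
  step 2: K(SK(IS))(KI(IK)(KI(IK)))(KS(IK)(SK(KK))(K(SK(IS))(KI(IK)(KI(IK)))))
  step 3: SK(IS)(KS(IK)(SK(KK))(K(SK(IS))(KI(IK)(KI(IK)))))
  step 4: K(KS(IK)(SK(KK))(K(SK(IS))(KI(IK)(KI(IK)))))(IS(KS(IK)(SK(KK))(K(SK(IS))(KI(IK)(KI(IK))))))
  step 5: KS(IK)(SK(KK))(K(SK(IS))(KI(IK)(KI(IK))))
  step 6: S(SK(KK))(K(SK(IS))(KI(IK)(KI(IK))))
  step 7: S(SK(KK))(SK(IS))
  step 8: S(SK(KK))(SKS)

Term B:
  start: S(SK(KK))(SKS)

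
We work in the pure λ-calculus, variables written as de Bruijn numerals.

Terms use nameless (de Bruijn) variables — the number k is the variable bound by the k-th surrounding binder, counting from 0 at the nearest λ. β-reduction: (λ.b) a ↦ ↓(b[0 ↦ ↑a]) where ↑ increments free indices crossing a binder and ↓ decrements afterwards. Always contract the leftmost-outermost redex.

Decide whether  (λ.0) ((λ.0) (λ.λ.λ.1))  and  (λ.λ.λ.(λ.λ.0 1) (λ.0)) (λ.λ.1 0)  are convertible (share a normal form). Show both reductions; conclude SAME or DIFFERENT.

Term A:
  start: (λ.0) ((λ.0) (λ.λ.λ.1))
  →1  (λ.0) (λ.λ.λ.1)
  →2  λ.λ.λ.1

Term B:
  start: (λ.λ.λ.(λ.λ.0 1) (λ.0)) (λ.λ.1 0)
  →1  λ.λ.(λ.λ.0 1) (λ.0)
  →2  λ.λ.λ.0 (λ.0)

Answer: DIFFERENT — A ⇓ λ.λ.λ.1, B ⇓ λ.λ.λ.0 (λ.0)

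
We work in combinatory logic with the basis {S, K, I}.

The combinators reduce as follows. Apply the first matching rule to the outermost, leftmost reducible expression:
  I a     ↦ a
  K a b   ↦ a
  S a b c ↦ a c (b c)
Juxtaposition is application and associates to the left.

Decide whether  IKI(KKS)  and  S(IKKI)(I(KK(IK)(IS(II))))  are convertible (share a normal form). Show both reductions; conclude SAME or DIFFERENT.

Term A:
  start: IKI(KKS)
  →1  KI(KKS)
  →2  I

Term B:
  start: S(IKKI)(I(KK(IK)(IS(II))))
  →1  S(KKI)(I(KK(IK)(IS(II))))
  →2  SK(I(KK(IK)(IS(II))))
  →3  SK(KK(IK)(IS(II)))
  →4  SK(K(IS(II)))
  →5  SK(K(S(II)))
  →6  SK(K(SI))

Answer: DIFFERENT — A ⇓ I, B ⇓ SK(K(SI))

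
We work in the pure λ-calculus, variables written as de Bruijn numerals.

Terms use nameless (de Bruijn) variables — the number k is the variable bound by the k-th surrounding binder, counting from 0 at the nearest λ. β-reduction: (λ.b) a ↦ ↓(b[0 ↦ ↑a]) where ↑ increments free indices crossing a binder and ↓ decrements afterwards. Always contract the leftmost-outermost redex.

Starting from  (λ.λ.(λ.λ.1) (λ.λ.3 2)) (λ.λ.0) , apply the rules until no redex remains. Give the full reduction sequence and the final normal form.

  start: (λ.λ.(λ.λ.1) (λ.λ.3 2)) (λ.λ.0)
  [1] λ.(λ.λ.1) (λ.λ.(λ.λ.0) 2)
  [2] λ.λ.λ.λ.(λ.λ.0) 3
  [3] λ.λ.λ.λ.λ.0

Answer: normal form = λ.λ.λ.λ.λ.0  (in 3 steps)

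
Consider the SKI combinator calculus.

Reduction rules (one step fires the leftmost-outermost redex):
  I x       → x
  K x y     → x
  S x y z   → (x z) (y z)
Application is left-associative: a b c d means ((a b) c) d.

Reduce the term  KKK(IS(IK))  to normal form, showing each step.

Answer: normal form = K(SK)  (in 3 steps)

Working:
  start: KKK(IS(IK))
  step 1: K(IS(IK))
  step 2: K(S(IK))
  step 3: K(SK)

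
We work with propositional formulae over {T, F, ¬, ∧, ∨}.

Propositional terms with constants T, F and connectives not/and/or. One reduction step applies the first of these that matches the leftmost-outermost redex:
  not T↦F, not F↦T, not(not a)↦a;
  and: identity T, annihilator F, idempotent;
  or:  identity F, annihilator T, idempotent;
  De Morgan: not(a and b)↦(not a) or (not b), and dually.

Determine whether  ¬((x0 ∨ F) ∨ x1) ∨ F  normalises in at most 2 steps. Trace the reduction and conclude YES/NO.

Answer: NO — after 2 steps the term is ¬(x0 ∨ F) ∧ ¬x1, not yet normal

Working:
  start: ¬((x0 ∨ F) ∨ x1) ∨ F
  [1] ¬((x0 ∨ F) ∨ x1)
  [2] ¬(x0 ∨ F) ∧ ¬x1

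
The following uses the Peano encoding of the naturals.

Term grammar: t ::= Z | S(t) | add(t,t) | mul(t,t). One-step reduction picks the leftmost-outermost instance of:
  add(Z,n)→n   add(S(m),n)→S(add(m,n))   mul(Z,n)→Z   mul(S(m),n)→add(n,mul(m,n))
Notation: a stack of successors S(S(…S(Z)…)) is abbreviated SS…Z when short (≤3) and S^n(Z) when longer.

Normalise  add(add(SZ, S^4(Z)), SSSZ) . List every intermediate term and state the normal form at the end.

Answer: normal form = S^8(Z)  (in 8 steps)

Derivation:
  start: add(add(SZ, S^4(Z)), SSSZ)
  →1  add(S(add(Z, S^4(Z))), SSSZ)
  →2  S(add(add(Z, S^4(Z)), SSSZ))
  →3  S(add(S^4(Z), SSSZ))
  →4  S(S(add(SSSZ, SSSZ)))
  →5  S(S(S(add(SSZ, SSSZ))))
  →6  S(S(S(S(add(SZ, SSSZ)))))
  →7  S(S(S(S(S(add(Z, SSSZ))))))
  →8  S^8(Z)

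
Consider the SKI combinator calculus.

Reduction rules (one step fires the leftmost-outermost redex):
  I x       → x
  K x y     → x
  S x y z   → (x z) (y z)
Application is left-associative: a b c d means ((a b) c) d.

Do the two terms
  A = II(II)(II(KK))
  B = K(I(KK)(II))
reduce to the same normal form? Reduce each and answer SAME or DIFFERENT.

Answer: SAME — A ⇓ KK, B ⇓ KK

Working:
Term A:
  start: II(II)(II(KK))
  [1] I(II)(II(KK))
  [2] II(II(KK))
  [3] I(II(KK))
  [4] II(KK)
  [5] I(KK)
  [6] KK

Term B:
  start: K(I(KK)(II))
  [1] K(KK(II))
  [2] KK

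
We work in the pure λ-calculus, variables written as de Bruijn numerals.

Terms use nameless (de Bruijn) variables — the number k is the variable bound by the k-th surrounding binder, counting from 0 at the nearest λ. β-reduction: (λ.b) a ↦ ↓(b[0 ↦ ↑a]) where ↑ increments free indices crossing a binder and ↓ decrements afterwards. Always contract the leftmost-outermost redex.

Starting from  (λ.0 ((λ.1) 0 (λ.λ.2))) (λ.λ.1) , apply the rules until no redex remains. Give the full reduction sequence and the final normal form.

  start: (λ.0 ((λ.1) 0 (λ.λ.2))) (λ.λ.1)
  [1] (λ.λ.1) ((λ.λ.λ.1) (λ.λ.1) (λ.λ.λ.λ.1))
  [2] λ.(λ.λ.λ.1) (λ.λ.1) (λ.λ.λ.λ.1)
  [3] λ.(λ.λ.1) (λ.λ.λ.λ.1)
  [4] λ.λ.λ.λ.λ.λ.1

Answer: normal form = λ.λ.λ.λ.λ.λ.1  (in 4 steps)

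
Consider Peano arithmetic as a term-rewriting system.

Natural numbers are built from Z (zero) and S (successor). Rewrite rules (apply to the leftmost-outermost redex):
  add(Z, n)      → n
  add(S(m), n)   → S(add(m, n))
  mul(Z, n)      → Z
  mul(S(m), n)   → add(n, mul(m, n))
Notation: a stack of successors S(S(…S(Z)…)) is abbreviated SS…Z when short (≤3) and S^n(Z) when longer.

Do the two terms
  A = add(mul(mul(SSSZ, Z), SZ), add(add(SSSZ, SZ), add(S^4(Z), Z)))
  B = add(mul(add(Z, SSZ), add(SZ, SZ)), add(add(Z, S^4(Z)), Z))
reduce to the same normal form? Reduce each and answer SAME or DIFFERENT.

Term A:
  start: add(mul(mul(SSSZ, Z), SZ), add(add(SSSZ, SZ), add(S^4(Z), Z)))
  →1  add(mul(add(Z, mul(SSZ, Z)), SZ), add(add(SSSZ, SZ), add(S^4(Z), Z)))
  →2  add(mul(mul(SSZ, Z), SZ), add(add(SSSZ, SZ), add(S^4(Z), Z)))
  →3  add(mul(add(Z, mul(SZ, Z)), SZ), add(add(SSSZ, SZ), add(S^4(Z), Z)))
  →4  add(mul(mul(SZ, Z), SZ), add(add(SSSZ, SZ), add(S^4(Z), Z)))
  →5  add(mul(add(Z, mul(Z, Z)), SZ), add(add(SSSZ, SZ), add(S^4(Z), Z)))
  →6  add(mul(mul(Z, Z), SZ), add(add(SSSZ, SZ), add(S^4(Z), Z)))
  →7  add(mul(Z, SZ), add(add(SSSZ, SZ), add(S^4(Z), Z)))
  →8  add(Z, add(add(SSSZ, SZ), add(S^4(Z), Z)))
  →9  add(add(SSSZ, SZ), add(S^4(Z), Z))
  →10  add(S(add(SSZ, SZ)), add(S^4(Z), Z))
  →11  S(add(add(SSZ, SZ), add(S^4(Z), Z)))
  →12  S(add(S(add(SZ, SZ)), add(S^4(Z), Z)))
  →13  S(S(add(add(SZ, SZ), add(S^4(Z), Z))))
  →14  S(S(add(S(add(Z, SZ)), add(S^4(Z), Z))))
  →15  S(S(S(add(add(Z, SZ), add(S^4(Z), Z)))))
  →16  S(S(S(add(SZ, add(S^4(Z), Z)))))
  →17  S(S(S(S(add(Z, add(S^4(Z), Z))))))
  →18  S(S(S(S(add(S^4(Z), Z)))))
  →19  S(S(S(S(S(add(SSSZ, Z))))))
  →20  S(S(S(S(S(S(add(SSZ, Z)))))))
  →21  S(S(S(S(S(S(S(add(SZ, Z))))))))
  →22  S(S(S(S(S(S(S(S(add(Z, Z)))))))))
  →23  S^8(Z)

Term B:
  start: add(mul(add(Z, SSZ), add(SZ, SZ)), add(add(Z, S^4(Z)), Z))
  →1  add(mul(SSZ, add(SZ, SZ)), add(add(Z, S^4(Z)), Z))
  →2  add(add(add(SZ, SZ), mul(SZ, add(SZ, SZ))), add(add(Z, S^4(Z)), Z))
  →3  add(add(S(add(Z, SZ)), mul(SZ, add(SZ, SZ))), add(add(Z, S^4(Z)), Z))
  →4  add(S(add(add(Z, SZ), mul(SZ, add(SZ, SZ)))), add(add(Z, S^4(Z)), Z))
  →5  S(add(add(add(Z, SZ), mul(SZ, add(SZ, SZ))), add(add(Z, S^4(Z)), Z)))
  →6  S(add(add(SZ, mul(SZ, add(SZ, SZ))), add(add(Z, S^4(Z)), Z)))
  →7  S(add(S(add(Z, mul(SZ, add(SZ, SZ)))), add(add(Z, S^4(Z)), Z)))
  →8  S(S(add(add(Z, mul(SZ, add(SZ, SZ))), add(add(Z, S^4(Z)), Z))))
  →9  S(S(add(mul(SZ, add(SZ, SZ)), add(add(Z, S^4(Z)), Z))))
  →10  S(S(add(add(add(SZ, SZ), mul(Z, add(SZ, SZ))), add(add(Z, S^4(Z)), Z))))
  →11  S(S(add(add(S(add(Z, SZ)), mul(Z, add(SZ, SZ))), add(add(Z, S^4(Z)), Z))))
  →12  S(S(add(S(add(add(Z, SZ), mul(Z, add(SZ, SZ)))), add(add(Z, S^4(Z)), Z))))
  →13  S(S(S(add(add(add(Z, SZ), mul(Z, add(SZ, SZ))), add(add(Z, S^4(Z)), Z)))))
  →14  S(S(S(add(add(SZ, mul(Z, add(SZ, SZ))), add(add(Z, S^4(Z)), Z)))))
  →15  S(S(S(add(S(add(Z, mul(Z, add(SZ, SZ)))), add(add(Z, S^4(Z)), Z)))))
  →16  S(S(S(S(add(add(Z, mul(Z, add(SZ, SZ))), add(add(Z, S^4(Z)), Z))))))
  →17  S(S(S(S(add(mul(Z, add(SZ, SZ)), add(add(Z, S^4(Z)), Z))))))
  →18  S(S(S(S(add(Z, add(add(Z, S^4(Z)), Z))))))
  →19  S(S(S(S(add(add(Z, S^4(Z)), Z)))))
  →20  S(S(S(S(add(S^4(Z), Z)))))
  →21  S(S(S(S(S(add(SSSZ, Z))))))
  →22  S(S(S(S(S(S(add(SSZ, Z)))))))
  →23  S(S(S(S(S(S(S(add(SZ, Z))))))))
  →24  S(S(S(S(S(S(S(S(add(Z, Z)))))))))
  →25  S^8(Z)

Answer: SAME — A ⇓ S^8(Z), B ⇓ S^8(Z)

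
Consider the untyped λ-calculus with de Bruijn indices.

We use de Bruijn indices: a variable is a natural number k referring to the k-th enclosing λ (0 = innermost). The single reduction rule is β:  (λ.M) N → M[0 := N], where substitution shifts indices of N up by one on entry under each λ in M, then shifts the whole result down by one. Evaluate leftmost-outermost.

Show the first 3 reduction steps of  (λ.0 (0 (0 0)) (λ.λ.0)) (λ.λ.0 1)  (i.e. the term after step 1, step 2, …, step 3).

  start: (λ.0 (0 (0 0)) (λ.λ.0)) (λ.λ.0 1)
  [1] (λ.λ.0 1) ((λ.λ.0 1) ((λ.λ.0 1) (λ.λ.0 1))) (λ.λ.0)
  [2] (λ.0 ((λ.λ.0 1) ((λ.λ.0 1) (λ.λ.0 1)))) (λ.λ.0)
  [3] (λ.λ.0) ((λ.λ.0 1) ((λ.λ.0 1) (λ.λ.0 1)))

Answer: after 3 steps: (λ.λ.0) ((λ.λ.0 1) ((λ.λ.0 1) (λ.λ.0 1)))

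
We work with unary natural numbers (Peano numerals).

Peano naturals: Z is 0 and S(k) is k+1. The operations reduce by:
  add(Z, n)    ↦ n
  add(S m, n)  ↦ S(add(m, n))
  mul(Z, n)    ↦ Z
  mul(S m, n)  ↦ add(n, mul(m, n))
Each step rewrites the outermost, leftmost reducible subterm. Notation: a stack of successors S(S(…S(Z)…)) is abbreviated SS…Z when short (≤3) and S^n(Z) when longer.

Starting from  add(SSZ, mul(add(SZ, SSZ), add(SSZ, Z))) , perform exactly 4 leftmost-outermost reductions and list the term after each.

Answer: after 4 steps: S(S(mul(S(add(Z, SSZ)), add(SSZ, Z))))

Working:
  start: add(SSZ, mul(add(SZ, SSZ), add(SSZ, Z)))
  →1  S(add(SZ, mul(add(SZ, SSZ), add(SSZ, Z))))
  →2  S(S(add(Z, mul(add(SZ, SSZ), add(SSZ, Z)))))
  →3  S(S(mul(add(SZ, SSZ), add(SSZ, Z))))
  →4  S(S(mul(S(add(Z, SSZ)), add(SSZ, Z))))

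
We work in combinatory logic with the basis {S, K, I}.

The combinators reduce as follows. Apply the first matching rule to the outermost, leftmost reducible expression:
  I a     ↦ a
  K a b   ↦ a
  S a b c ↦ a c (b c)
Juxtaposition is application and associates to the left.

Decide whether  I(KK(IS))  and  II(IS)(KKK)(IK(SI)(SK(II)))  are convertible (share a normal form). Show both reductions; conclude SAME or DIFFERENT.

Answer: DIFFERENT — A ⇓ K, B ⇓ SK(SI)

Reduction:
Term A:
  start: I(KK(IS))
  →1  KK(IS)
  →2  K

Term B:
  start: II(IS)(KKK)(IK(SI)(SK(II)))
  →1  I(IS)(KKK)(IK(SI)(SK(II)))
  →2  IS(KKK)(IK(SI)(SK(II)))
  →3  S(KKK)(IK(SI)(SK(II)))
  →4  SK(IK(SI)(SK(II)))
  →5  SK(K(SI)(SK(II)))
  →6  SK(SI)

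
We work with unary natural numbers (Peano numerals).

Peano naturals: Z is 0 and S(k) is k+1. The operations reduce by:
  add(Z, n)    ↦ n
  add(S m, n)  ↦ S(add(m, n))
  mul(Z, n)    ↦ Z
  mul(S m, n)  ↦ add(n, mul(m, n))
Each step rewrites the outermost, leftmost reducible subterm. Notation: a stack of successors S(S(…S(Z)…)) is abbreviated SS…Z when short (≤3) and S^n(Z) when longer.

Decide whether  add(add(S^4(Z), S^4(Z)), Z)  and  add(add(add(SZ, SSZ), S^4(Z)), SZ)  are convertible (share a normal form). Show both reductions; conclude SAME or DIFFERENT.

Answer: SAME — A ⇓ S^8(Z), B ⇓ S^8(Z)

Working:
Term A:
  start: add(add(S^4(Z), S^4(Z)), Z)
  →1  add(S(add(SSSZ, S^4(Z))), Z)
  →2  S(add(add(SSSZ, S^4(Z)), Z))
  →3  S(add(S(add(SSZ, S^4(Z))), Z))
  →4  S(S(add(add(SSZ, S^4(Z)), Z)))
  →5  S(S(add(S(add(SZ, S^4(Z))), Z)))
  →6  S(S(S(add(add(SZ, S^4(Z)), Z))))
  →7  S(S(S(add(S(add(Z, S^4(Z))), Z))))
  →8  S(S(S(S(add(add(Z, S^4(Z)), Z)))))
  →9  S(S(S(S(add(S^4(Z), Z)))))
  →10  S(S(S(S(S(add(SSSZ, Z))))))
  →11  S(S(S(S(S(S(add(SSZ, Z)))))))
  →12  S(S(S(S(S(S(S(add(SZ, Z))))))))
  →13  S(S(S(S(S(S(S(S(add(Z, Z)))))))))
  →14  S^8(Z)

Term B:
  start: add(add(add(SZ, SSZ), S^4(Z)), SZ)
  →1  add(add(S(add(Z, SSZ)), S^4(Z)), SZ)
  →2  add(S(add(add(Z, SSZ), S^4(Z))), SZ)
  →3  S(add(add(add(Z, SSZ), S^4(Z)), SZ))
  →4  S(add(add(SSZ, S^4(Z)), SZ))
  →5  S(add(S(add(SZ, S^4(Z))), SZ))
  →6  S(S(add(add(SZ, S^4(Z)), SZ)))
  →7  S(S(add(S(add(Z, S^4(Z))), SZ)))
  →8  S(S(S(add(add(Z, S^4(Z)), SZ))))
  →9  S(S(S(add(S^4(Z), SZ))))
  →10  S(S(S(S(add(SSSZ, SZ)))))
  →11  S(S(S(S(S(add(SSZ, SZ))))))
  →12  S(S(S(S(S(S(add(SZ, SZ)))))))
  →13  S(S(S(S(S(S(S(add(Z, SZ))))))))
  →14  S^8(Z)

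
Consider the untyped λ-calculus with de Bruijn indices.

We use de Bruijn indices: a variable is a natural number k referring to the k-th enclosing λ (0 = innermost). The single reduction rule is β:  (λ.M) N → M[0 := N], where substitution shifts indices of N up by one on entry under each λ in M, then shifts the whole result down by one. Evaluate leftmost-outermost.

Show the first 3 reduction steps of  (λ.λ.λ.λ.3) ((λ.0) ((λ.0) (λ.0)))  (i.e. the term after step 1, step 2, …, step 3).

Answer: after 3 steps: λ.λ.λ.λ.0

Derivation:
  start: (λ.λ.λ.λ.3) ((λ.0) ((λ.0) (λ.0)))
  step 1: λ.λ.λ.(λ.0) ((λ.0) (λ.0))
  step 2: λ.λ.λ.(λ.0) (λ.0)
  step 3: λ.λ.λ.λ.0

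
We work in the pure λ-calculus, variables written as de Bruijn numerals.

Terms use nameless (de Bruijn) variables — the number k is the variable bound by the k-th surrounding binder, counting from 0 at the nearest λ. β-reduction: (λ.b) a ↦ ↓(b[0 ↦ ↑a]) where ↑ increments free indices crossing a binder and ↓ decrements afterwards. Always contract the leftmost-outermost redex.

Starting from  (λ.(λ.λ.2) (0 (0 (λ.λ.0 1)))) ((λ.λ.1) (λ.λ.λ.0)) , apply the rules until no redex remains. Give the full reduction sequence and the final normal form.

  start: (λ.(λ.λ.2) (0 (0 (λ.λ.0 1)))) ((λ.λ.1) (λ.λ.λ.0))
  step 1: (λ.λ.(λ.λ.1) (λ.λ.λ.0)) ((λ.λ.1) (λ.λ.λ.0) ((λ.λ.1) (λ.λ.λ.0) (λ.λ.0 1)))
  step 2: λ.(λ.λ.1) (λ.λ.λ.0)
  step 3: λ.λ.λ.λ.λ.0

Answer: normal form = λ.λ.λ.λ.λ.0  (in 3 steps)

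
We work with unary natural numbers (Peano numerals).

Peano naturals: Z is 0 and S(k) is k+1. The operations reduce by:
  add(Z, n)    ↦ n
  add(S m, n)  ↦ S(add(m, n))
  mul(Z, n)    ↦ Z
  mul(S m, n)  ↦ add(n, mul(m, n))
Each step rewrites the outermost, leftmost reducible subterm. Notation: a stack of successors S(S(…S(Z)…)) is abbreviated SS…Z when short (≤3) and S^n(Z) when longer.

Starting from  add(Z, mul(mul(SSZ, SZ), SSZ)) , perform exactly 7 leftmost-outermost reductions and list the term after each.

  start: add(Z, mul(mul(SSZ, SZ), SSZ))
  step 1: mul(mul(SSZ, SZ), SSZ)
  step 2: mul(add(SZ, mul(SZ, SZ)), SSZ)
  step 3: mul(S(add(Z, mul(SZ, SZ))), SSZ)
  step 4: add(SSZ, mul(add(Z, mul(SZ, SZ)), SSZ))
  step 5: S(add(SZ, mul(add(Z, mul(SZ, SZ)), SSZ)))
  step 6: S(S(add(Z, mul(add(Z, mul(SZ, SZ)), SSZ))))
  step 7: S(S(mul(add(Z, mul(SZ, SZ)), SSZ)))

Answer: after 7 steps: S(S(mul(add(Z, mul(SZ, SZ)), SSZ)))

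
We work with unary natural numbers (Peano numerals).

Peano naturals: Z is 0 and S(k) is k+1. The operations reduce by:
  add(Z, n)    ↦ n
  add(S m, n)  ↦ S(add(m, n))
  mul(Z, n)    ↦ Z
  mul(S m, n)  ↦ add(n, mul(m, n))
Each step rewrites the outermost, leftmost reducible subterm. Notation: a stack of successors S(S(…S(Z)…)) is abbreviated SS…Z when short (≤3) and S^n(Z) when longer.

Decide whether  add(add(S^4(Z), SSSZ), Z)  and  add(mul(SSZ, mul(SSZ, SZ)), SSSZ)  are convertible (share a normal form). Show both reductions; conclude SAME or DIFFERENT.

Answer: SAME — A ⇓ S^7(Z), B ⇓ S^7(Z)

Working:
Term A:
  start: add(add(S^4(Z), SSSZ), Z)
  step 1: add(S(add(SSSZ, SSSZ)), Z)
  step 2: S(add(add(SSSZ, SSSZ), Z))
  step 3: S(add(S(add(SSZ, SSSZ)), Z))
  step 4: S(S(add(add(SSZ, SSSZ), Z)))
  step 5: S(S(add(S(add(SZ, SSSZ)), Z)))
  step 6: S(S(S(add(add(SZ, SSSZ), Z))))
  step 7: S(S(S(add(S(add(Z, SSSZ)), Z))))
  step 8: S(S(S(S(add(add(Z, SSSZ), Z)))))
  step 9: S(S(S(S(add(SSSZ, Z)))))
  step 10: S(S(S(S(S(add(SSZ, Z))))))
  step 11: S(S(S(S(S(S(add(SZ, Z)))))))
  step 12: S(S(S(S(S(S(S(add(Z, Z))))))))
  step 13: S^7(Z)

Term B:
  start: add(mul(SSZ, mul(SSZ, SZ)), SSSZ)
  step 1: add(add(mul(SSZ, SZ), mul(SZ, mul(SSZ, SZ))), SSSZ)
  step 2: add(add(add(SZ, mul(SZ, SZ)), mul(SZ, mul(SSZ, SZ))), SSSZ)
  step 3: add(add(S(add(Z, mul(SZ, SZ))), mul(SZ, mul(SSZ, SZ))), SSSZ)
  step 4: add(S(add(add(Z, mul(SZ, SZ)), mul(SZ, mul(SSZ, SZ)))), SSSZ)
  step 5: S(add(add(add(Z, mul(SZ, SZ)), mul(SZ, mul(SSZ, SZ))), SSSZ))
  step 6: S(add(add(mul(SZ, SZ), mul(SZ, mul(SSZ, SZ))), SSSZ))
  step 7: S(add(add(add(SZ, mul(Z, SZ)), mul(SZ, mul(SSZ, SZ))), SSSZ))
  step 8: S(add(add(S(add(Z, mul(Z, SZ))), mul(SZ, mul(SSZ, SZ))), SSSZ))
  step 9: S(add(S(add(add(Z, mul(Z, SZ)), mul(SZ, mul(SSZ, SZ)))), SSSZ))
  step 10: S(S(add(add(add(Z, mul(Z, SZ)), mul(SZ, mul(SSZ, SZ))), SSSZ)))
  step 11: S(S(add(add(mul(Z, SZ), mul(SZ, mul(SSZ, SZ))), SSSZ)))
  step 12: S(S(add(add(Z, mul(SZ, mul(SSZ, SZ))), SSSZ)))
  step 13: S(S(add(mul(SZ, mul(SSZ, SZ)), SSSZ)))
  step 14: S(S(add(add(mul(SSZ, SZ), mul(Z, mul(SSZ, SZ))), SSSZ)))
  step 15: S(S(add(add(add(SZ, mul(SZ, SZ)), mul(Z, mul(SSZ, SZ))), SSSZ)))
  step 16: S(S(add(add(S(add(Z, mul(SZ, SZ))), mul(Z, mul(SSZ, SZ))), SSSZ)))
  step 17: S(S(add(S(add(add(Z, mul(SZ, SZ)), mul(Z, mul(SSZ, SZ)))), SSSZ)))
  step 18: S(S(S(add(add(add(Z, mul(SZ, SZ)), mul(Z, mul(SSZ, SZ))), SSSZ))))
  step 19: S(S(S(add(add(mul(SZ, SZ), mul(Z, mul(SSZ, SZ))), SSSZ))))
  step 20: S(S(S(add(add(add(SZ, mul(Z, SZ)), mul(Z, mul(SSZ, SZ))), SSSZ))))
  step 21: S(S(S(add(add(S(add(Z, mul(Z, SZ))), mul(Z, mul(SSZ, SZ))), SSSZ))))
  step 22: S(S(S(add(S(add(add(Z, mul(Z, SZ)), mul(Z, mul(SSZ, SZ)))), SSSZ))))
  step 23: S(S(S(S(add(add(add(Z, mul(Z, SZ)), mul(Z, mul(SSZ, SZ))), SSSZ)))))
  step 24: S(S(S(S(add(add(mul(Z, SZ), mul(Z, mul(SSZ, SZ))), SSSZ)))))
  step 25: S(S(S(S(add(add(Z, mul(Z, mul(SSZ, SZ))), SSSZ)))))
  step 26: S(S(S(S(add(mul(Z, mul(SSZ, SZ)), SSSZ)))))
  step 27: S(S(S(S(add(Z, SSSZ)))))
  step 28: S^7(Z)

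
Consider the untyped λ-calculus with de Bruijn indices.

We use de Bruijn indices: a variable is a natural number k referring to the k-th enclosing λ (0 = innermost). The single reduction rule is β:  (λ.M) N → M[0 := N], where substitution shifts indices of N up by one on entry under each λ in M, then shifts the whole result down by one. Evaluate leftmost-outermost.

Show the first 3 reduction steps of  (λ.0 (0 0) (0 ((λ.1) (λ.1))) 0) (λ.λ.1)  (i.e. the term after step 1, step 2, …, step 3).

  start: (λ.0 (0 0) (0 ((λ.1) (λ.1))) 0) (λ.λ.1)
  [1] (λ.λ.1) ((λ.λ.1) (λ.λ.1)) ((λ.λ.1) ((λ.λ.λ.1) (λ.λ.λ.1))) (λ.λ.1)
  [2] (λ.(λ.λ.1) (λ.λ.1)) ((λ.λ.1) ((λ.λ.λ.1) (λ.λ.λ.1))) (λ.λ.1)
  [3] (λ.λ.1) (λ.λ.1) (λ.λ.1)

Answer: after 3 steps: (λ.λ.1) (λ.λ.1) (λ.λ.1)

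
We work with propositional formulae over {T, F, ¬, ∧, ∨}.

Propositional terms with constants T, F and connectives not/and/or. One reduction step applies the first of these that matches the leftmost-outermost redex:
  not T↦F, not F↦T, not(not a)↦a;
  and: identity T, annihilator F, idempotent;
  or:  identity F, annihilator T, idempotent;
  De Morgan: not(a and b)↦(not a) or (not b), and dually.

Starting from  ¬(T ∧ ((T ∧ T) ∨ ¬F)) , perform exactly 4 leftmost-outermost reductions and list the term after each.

Answer: after 4 steps: ¬(T ∧ T) ∧ ¬¬F

Reduction:
  start: ¬(T ∧ ((T ∧ T) ∨ ¬F))
  [1] ¬T ∨ ¬((T ∧ T) ∨ ¬F)
  [2] F ∨ ¬((T ∧ T) ∨ ¬F)
  [3] ¬((T ∧ T) ∨ ¬F)
  [4] ¬(T ∧ T) ∧ ¬¬F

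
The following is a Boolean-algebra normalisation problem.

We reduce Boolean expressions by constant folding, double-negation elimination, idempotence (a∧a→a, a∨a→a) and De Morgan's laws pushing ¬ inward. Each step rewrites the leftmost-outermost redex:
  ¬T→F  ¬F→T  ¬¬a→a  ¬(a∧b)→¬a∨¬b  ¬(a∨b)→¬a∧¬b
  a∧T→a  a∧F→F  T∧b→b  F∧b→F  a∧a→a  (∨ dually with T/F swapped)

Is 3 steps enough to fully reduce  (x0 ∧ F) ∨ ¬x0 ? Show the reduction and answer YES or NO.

  start: (x0 ∧ F) ∨ ¬x0
  →1  F ∨ ¬x0
  →2  ¬x0

Answer: YES — reaches normal form ¬x0 in 2 ≤ 3 steps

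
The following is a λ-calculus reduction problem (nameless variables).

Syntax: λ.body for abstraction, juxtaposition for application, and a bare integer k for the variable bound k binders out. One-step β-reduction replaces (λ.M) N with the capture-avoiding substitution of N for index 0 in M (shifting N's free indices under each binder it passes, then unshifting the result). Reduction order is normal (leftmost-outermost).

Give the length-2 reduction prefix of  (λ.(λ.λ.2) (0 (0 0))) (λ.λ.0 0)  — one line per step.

  start: (λ.(λ.λ.2) (0 (0 0))) (λ.λ.0 0)
  step 1: (λ.λ.λ.λ.0 0) ((λ.λ.0 0) ((λ.λ.0 0) (λ.λ.0 0)))
  step 2: λ.λ.λ.0 0

Answer: after 2 steps: λ.λ.λ.0 0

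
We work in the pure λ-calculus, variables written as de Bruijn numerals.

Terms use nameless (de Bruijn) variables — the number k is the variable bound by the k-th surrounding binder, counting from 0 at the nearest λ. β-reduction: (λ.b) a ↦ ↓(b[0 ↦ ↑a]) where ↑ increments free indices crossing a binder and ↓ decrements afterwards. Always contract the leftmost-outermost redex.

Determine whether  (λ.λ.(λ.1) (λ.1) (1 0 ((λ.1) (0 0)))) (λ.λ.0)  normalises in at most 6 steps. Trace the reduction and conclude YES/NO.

  start: (λ.λ.(λ.1) (λ.1) (1 0 ((λ.1) (0 0)))) (λ.λ.0)
  step 1: λ.(λ.1) (λ.1) ((λ.λ.0) 0 ((λ.1) (0 0)))
  step 2: λ.0 ((λ.λ.0) 0 ((λ.1) (0 0)))
  step 3: λ.0 ((λ.0) ((λ.1) (0 0)))
  step 4: λ.0 ((λ.1) (0 0))
  step 5: λ.0 0

Answer: YES — reaches normal form λ.0 0 in 5 ≤ 6 steps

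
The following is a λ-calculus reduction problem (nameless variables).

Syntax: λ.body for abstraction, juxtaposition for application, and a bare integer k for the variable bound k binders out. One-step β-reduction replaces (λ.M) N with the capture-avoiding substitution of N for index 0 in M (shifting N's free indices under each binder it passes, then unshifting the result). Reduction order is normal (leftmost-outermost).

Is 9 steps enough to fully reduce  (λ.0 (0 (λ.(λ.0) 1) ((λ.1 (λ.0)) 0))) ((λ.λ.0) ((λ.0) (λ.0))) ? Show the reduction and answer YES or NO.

Answer: YES — reaches normal form λ.0 in 8 ≤ 9 steps

Derivation:
  start: (λ.0 (0 (λ.(λ.0) 1) ((λ.1 (λ.0)) 0))) ((λ.λ.0) ((λ.0) (λ.0)))
  [1] (λ.λ.0) ((λ.0) (λ.0)) ((λ.λ.0) ((λ.0) (λ.0)) (λ.(λ.0) ((λ.λ.0) ((λ.0) (λ.0)))) ((λ.(λ.λ.0) ((λ.0) (λ.0)) (λ.0)) ((λ.λ.0) ((λ.0) (λ.0)))))
  [2] (λ.0) ((λ.λ.0) ((λ.0) (λ.0)) (λ.(λ.0) ((λ.λ.0) ((λ.0) (λ.0)))) ((λ.(λ.λ.0) ((λ.0) (λ.0)) (λ.0)) ((λ.λ.0) ((λ.0) (λ.0)))))
  [3] (λ.λ.0) ((λ.0) (λ.0)) (λ.(λ.0) ((λ.λ.0) ((λ.0) (λ.0)))) ((λ.(λ.λ.0) ((λ.0) (λ.0)) (λ.0)) ((λ.λ.0) ((λ.0) (λ.0))))
  [4] (λ.0) (λ.(λ.0) ((λ.λ.0) ((λ.0) (λ.0)))) ((λ.(λ.λ.0) ((λ.0) (λ.0)) (λ.0)) ((λ.λ.0) ((λ.0) (λ.0))))
  [5] (λ.(λ.0) ((λ.λ.0) ((λ.0) (λ.0)))) ((λ.(λ.λ.0) ((λ.0) (λ.0)) (λ.0)) ((λ.λ.0) ((λ.0) (λ.0))))
  [6] (λ.0) ((λ.λ.0) ((λ.0) (λ.0)))
  [7] (λ.λ.0) ((λ.0) (λ.0))
  [8] λ.0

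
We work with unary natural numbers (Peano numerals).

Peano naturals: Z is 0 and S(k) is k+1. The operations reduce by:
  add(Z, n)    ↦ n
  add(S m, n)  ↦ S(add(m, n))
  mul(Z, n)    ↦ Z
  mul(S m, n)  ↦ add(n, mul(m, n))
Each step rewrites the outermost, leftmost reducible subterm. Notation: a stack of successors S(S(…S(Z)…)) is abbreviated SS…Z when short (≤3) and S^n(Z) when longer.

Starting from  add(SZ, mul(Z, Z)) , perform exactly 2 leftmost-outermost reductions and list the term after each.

Answer: after 2 steps: S(mul(Z, Z))

Working:
  start: add(SZ, mul(Z, Z))
  [1] S(add(Z, mul(Z, Z)))
  [2] S(mul(Z, Z))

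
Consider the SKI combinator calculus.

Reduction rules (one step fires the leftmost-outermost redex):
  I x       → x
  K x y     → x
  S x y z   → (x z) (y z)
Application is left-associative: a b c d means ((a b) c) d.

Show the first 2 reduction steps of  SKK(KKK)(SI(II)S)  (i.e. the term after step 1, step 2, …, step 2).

  start: SKK(KKK)(SI(II)S)
  →1  K(KKK)(K(KKK))(SI(II)S)
  →2  KKK(SI(II)S)

Answer: after 2 steps: KKK(SI(II)S)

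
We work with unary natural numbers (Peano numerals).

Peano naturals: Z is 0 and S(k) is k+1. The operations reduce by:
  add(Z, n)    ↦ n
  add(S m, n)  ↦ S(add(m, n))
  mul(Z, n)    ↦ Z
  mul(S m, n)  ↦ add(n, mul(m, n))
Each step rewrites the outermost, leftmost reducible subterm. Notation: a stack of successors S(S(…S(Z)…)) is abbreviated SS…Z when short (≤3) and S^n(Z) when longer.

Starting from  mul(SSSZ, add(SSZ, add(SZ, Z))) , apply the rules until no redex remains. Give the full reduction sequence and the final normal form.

Answer: normal form = S^9(Z)  (in 31 steps)

Reduction:
  start: mul(SSSZ, add(SSZ, add(SZ, Z)))
  step 1: add(add(SSZ, add(SZ, Z)), mul(SSZ, add(SSZ, add(SZ, Z))))
  step 2: add(S(add(SZ, add(SZ, Z))), mul(SSZ, add(SSZ, add(SZ, Z))))
  step 3: S(add(add(SZ, add(SZ, Z)), mul(SSZ, add(SSZ, add(SZ, Z)))))
  step 4: S(add(S(add(Z, add(SZ, Z))), mul(SSZ, add(SSZ, add(SZ, Z)))))
  step 5: S(S(add(add(Z, add(SZ, Z)), mul(SSZ, add(SSZ, add(SZ, Z))))))
  step 6: S(S(add(add(SZ, Z), mul(SSZ, add(SSZ, add(SZ, Z))))))
  step 7: S(S(add(S(add(Z, Z)), mul(SSZ, add(SSZ, add(SZ, Z))))))
  step 8: S(S(S(add(add(Z, Z), mul(SSZ, add(SSZ, add(SZ, Z)))))))
  step 9: S(S(S(add(Z, mul(SSZ, add(SSZ, add(SZ, Z)))))))
  step 10: S(S(S(mul(SSZ, add(SSZ, add(SZ, Z))))))
  step 11: S(S(S(add(add(SSZ, add(SZ, Z)), mul(SZ, add(SSZ, add(SZ, Z)))))))
  step 12: S(S(S(add(S(add(SZ, add(SZ, Z))), mul(SZ, add(SSZ, add(SZ, Z)))))))
  step 13: S(S(S(S(add(add(SZ, add(SZ, Z)), mul(SZ, add(SSZ, add(SZ, Z))))))))
  step 14: S(S(S(S(add(S(add(Z, add(SZ, Z))), mul(SZ, add(SSZ, add(SZ, Z))))))))
  step 15: S(S(S(S(S(add(add(Z, add(SZ, Z)), mul(SZ, add(SSZ, add(SZ, Z)))))))))
  step 16: S(S(S(S(S(add(add(SZ, Z), mul(SZ, add(SSZ, add(SZ, Z)))))))))
  step 17: S(S(S(S(S(add(S(add(Z, Z)), mul(SZ, add(SSZ, add(SZ, Z)))))))))
  step 18: S(S(S(S(S(S(add(add(Z, Z), mul(SZ, add(SSZ, add(SZ, Z))))))))))
  step 19: S(S(S(S(S(S(add(Z, mul(SZ, add(SSZ, add(SZ, Z))))))))))
  step 20: S(S(S(S(S(S(mul(SZ, add(SSZ, add(SZ, Z)))))))))
  step 21: S(S(S(S(S(S(add(add(SSZ, add(SZ, Z)), mul(Z, add(SSZ, add(SZ, Z))))))))))
  step 22: S(S(S(S(S(S(add(S(add(SZ, add(SZ, Z))), mul(Z, add(SSZ, add(SZ, Z))))))))))
  step 23: S(S(S(S(S(S(S(add(add(SZ, add(SZ, Z)), mul(Z, add(SSZ, add(SZ, Z)))))))))))
  step 24: S(S(S(S(S(S(S(add(S(add(Z, add(SZ, Z))), mul(Z, add(SSZ, add(SZ, Z)))))))))))
  step 25: S(S(S(S(S(S(S(S(add(add(Z, add(SZ, Z)), mul(Z, add(SSZ, add(SZ, Z))))))))))))
  step 26: S(S(S(S(S(S(S(S(add(add(SZ, Z), mul(Z, add(SSZ, add(SZ, Z))))))))))))
  step 27: S(S(S(S(S(S(S(S(add(S(add(Z, Z)), mul(Z, add(SSZ, add(SZ, Z))))))))))))
  step 28: S(S(S(S(S(S(S(S(S(add(add(Z, Z), mul(Z, add(SSZ, add(SZ, Z)))))))))))))
  step 29: S(S(S(S(S(S(S(S(S(add(Z, mul(Z, add(SSZ, add(SZ, Z)))))))))))))
  step 30: S(S(S(S(S(S(S(S(S(mul(Z, add(SSZ, add(SZ, Z))))))))))))
  step 31: S^9(Z)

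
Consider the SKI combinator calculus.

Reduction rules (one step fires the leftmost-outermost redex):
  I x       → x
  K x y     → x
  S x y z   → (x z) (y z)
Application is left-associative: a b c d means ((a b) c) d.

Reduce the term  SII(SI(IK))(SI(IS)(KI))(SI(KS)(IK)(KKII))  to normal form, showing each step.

Answer: normal form = I  (in 21 steps)

Derivation:
  start: SII(SI(IK))(SI(IS)(KI))(SI(KS)(IK)(KKII))
  →1  I(SI(IK))(I(SI(IK)))(SI(IS)(KI))(SI(KS)(IK)(KKII))
  →2  SI(IK)(I(SI(IK)))(SI(IS)(KI))(SI(KS)(IK)(KKII))
  →3  I(I(SI(IK)))(IK(I(SI(IK))))(SI(IS)(KI))(SI(KS)(IK)(KKII))
  →4  I(SI(IK))(IK(I(SI(IK))))(SI(IS)(KI))(SI(KS)(IK)(KKII))
  →5  SI(IK)(IK(I(SI(IK))))(SI(IS)(KI))(SI(KS)(IK)(KKII))
  →6  I(IK(I(SI(IK))))(IK(IK(I(SI(IK)))))(SI(IS)(KI))(SI(KS)(IK)(KKII))
  →7  IK(I(SI(IK)))(IK(IK(I(SI(IK)))))(SI(IS)(KI))(SI(KS)(IK)(KKII))
  →8  K(I(SI(IK)))(IK(IK(I(SI(IK)))))(SI(IS)(KI))(SI(KS)(IK)(KKII))
  →9  I(SI(IK))(SI(IS)(KI))(SI(KS)(IK)(KKII))
  →10  SI(IK)(SI(IS)(KI))(SI(KS)(IK)(KKII))
  →11  I(SI(IS)(KI))(IK(SI(IS)(KI)))(SI(KS)(IK)(KKII))
  →12  SI(IS)(KI)(IK(SI(IS)(KI)))(SI(KS)(IK)(KKII))
  →13  I(KI)(IS(KI))(IK(SI(IS)(KI)))(SI(KS)(IK)(KKII))
  →14  KI(IS(KI))(IK(SI(IS)(KI)))(SI(KS)(IK)(KKII))
  →15  I(IK(SI(IS)(KI)))(SI(KS)(IK)(KKII))
  →16  IK(SI(IS)(KI))(SI(KS)(IK)(KKII))
  →17  K(SI(IS)(KI))(SI(KS)(IK)(KKII))
  →18  SI(IS)(KI)
  →19  I(KI)(IS(KI))
  →20  KI(IS(KI))
  →21  I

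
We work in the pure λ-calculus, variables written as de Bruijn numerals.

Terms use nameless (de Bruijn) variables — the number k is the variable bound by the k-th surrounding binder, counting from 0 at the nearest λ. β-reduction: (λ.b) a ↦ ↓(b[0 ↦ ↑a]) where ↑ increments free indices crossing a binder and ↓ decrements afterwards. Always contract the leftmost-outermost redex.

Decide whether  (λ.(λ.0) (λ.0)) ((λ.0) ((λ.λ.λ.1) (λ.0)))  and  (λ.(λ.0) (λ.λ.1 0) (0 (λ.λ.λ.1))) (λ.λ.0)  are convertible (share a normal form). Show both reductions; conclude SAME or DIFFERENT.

Answer: SAME — A ⇓ λ.0, B ⇓ λ.0

Reduction:
Term A:
  start: (λ.(λ.0) (λ.0)) ((λ.0) ((λ.λ.λ.1) (λ.0)))
  [1] (λ.0) (λ.0)
  [2] λ.0

Term B:
  start: (λ.(λ.0) (λ.λ.1 0) (0 (λ.λ.λ.1))) (λ.λ.0)
  [1] (λ.0) (λ.λ.1 0) ((λ.λ.0) (λ.λ.λ.1))
  [2] (λ.λ.1 0) ((λ.λ.0) (λ.λ.λ.1))
  [3] λ.(λ.λ.0) (λ.λ.λ.1) 0
  [4] λ.(λ.0) 0
  [5] λ.0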